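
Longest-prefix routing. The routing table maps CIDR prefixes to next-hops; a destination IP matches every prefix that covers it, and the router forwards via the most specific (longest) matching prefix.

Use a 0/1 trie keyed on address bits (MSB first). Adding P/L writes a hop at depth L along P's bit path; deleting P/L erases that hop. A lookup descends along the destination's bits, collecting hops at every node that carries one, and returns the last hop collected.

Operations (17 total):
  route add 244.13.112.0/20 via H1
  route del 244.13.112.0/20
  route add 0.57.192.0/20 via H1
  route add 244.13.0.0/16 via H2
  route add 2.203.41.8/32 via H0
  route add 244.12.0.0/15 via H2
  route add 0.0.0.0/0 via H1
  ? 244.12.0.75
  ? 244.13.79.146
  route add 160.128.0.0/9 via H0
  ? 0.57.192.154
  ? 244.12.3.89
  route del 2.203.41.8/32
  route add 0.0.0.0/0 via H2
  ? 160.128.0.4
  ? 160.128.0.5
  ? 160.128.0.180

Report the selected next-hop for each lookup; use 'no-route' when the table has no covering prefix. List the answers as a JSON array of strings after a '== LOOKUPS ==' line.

Trace:
  + 244.13.112.0/20 (H1) depth=20
  del 244.13.112.0/20 (clear depth 20)
  + 0.57.192.0/20 (H1) depth=20
  + 244.13.0.0/16 (H2) depth=16
  + 2.203.41.8/32 (H0) depth=32
  + 244.12.0.0/15 (H2) depth=15
  + 0.0.0.0/0 (H1) depth=0
  Q 244.12.0.75: descend 111101000000110 ; hops seen [H1,H2] ; pick H2
  Q 244.13.79.146: descend 111101000000110101 ; hops seen [H1,H2,H2] ; pick H2
  + 160.128.0.0/9 (H0) depth=9
  Q 0.57.192.154: descend 00000000001110011100 ; hops seen [H1,H1] ; pick H1
  Q 244.12.3.89: descend 111101000000110 ; hops seen [H1,H2] ; pick H2
  del 2.203.41.8/32 (clear depth 32)
  + 0.0.0.0/0 (H2) depth=0
  Q 160.128.0.4: descend 101000001 ; hops seen [H2,H0] ; pick H0
  Q 160.128.0.5: descend 101000001 ; hops seen [H2,H0] ; pick H0
  Q 160.128.0.180: descend 101000001 ; hops seen [H2,H0] ; pick H0

== LOOKUPS ==
["H2","H2","H1","H2","H0","H0","H0"]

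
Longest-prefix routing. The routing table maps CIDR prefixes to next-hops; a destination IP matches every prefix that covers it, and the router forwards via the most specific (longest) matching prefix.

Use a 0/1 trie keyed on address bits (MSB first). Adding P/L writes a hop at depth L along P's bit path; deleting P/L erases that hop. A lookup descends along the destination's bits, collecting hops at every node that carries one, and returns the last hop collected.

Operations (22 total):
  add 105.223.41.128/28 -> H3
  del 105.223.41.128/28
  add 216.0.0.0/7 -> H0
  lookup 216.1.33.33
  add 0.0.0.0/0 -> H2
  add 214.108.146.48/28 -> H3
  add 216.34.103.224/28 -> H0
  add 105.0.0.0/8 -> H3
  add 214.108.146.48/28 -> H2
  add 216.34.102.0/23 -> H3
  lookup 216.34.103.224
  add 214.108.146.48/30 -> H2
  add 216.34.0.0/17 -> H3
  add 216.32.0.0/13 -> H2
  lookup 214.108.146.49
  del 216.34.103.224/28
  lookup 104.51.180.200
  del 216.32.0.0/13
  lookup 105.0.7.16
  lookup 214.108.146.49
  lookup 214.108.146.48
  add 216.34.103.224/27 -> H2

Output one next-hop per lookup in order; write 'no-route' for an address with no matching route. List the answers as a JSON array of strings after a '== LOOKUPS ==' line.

Trace:
  add 105.223.41.128/28 -> H3 at depth 28
  del 105.223.41.128/28 (clear depth 28)
  add 216.0.0.0/7 -> H0 at depth 7
  Q 216.1.33.33: descend 1101100 ; hops seen [H0] ; pick H0
  add 0.0.0.0/0 -> H2 at depth 0
  add 214.108.146.48/28 -> H3 at depth 28
  add 216.34.103.224/28 -> H0 at depth 28
  add 105.0.0.0/8 -> H3 at depth 8
  add 214.108.146.48/28 -> H2 at depth 28
  add 216.34.102.0/23 -> H3 at depth 23
  Q 216.34.103.224: descend 1101100000100010011001111110 ; hops seen [H2,H0,H3,H0] ; pick H0
  add 214.108.146.48/30 -> H2 at depth 30
  add 216.34.0.0/17 -> H3 at depth 17
  add 216.32.0.0/13 -> H2 at depth 13
  Q 214.108.146.49: descend 110101100110110010010010001100 ; hops seen [H2,H2,H2] ; pick H2
  del 216.34.103.224/28 (clear depth 28)
  Q 104.51.180.200: descend 0110100 ; hops seen [H2] ; pick H2
  del 216.32.0.0/13 (clear depth 13)
  Q 105.0.7.16: descend 01101001 ; hops seen [H2,H3] ; pick H3
  Q 214.108.146.49: descend 110101100110110010010010001100 ; hops seen [H2,H2,H2] ; pick H2
  Q 214.108.146.48: descend 110101100110110010010010001100 ; hops seen [H2,H2,H2] ; pick H2
  add 216.34.103.224/27 -> H2 at depth 27

== LOOKUPS ==
["H0","H0","H2","H2","H3","H2","H2"]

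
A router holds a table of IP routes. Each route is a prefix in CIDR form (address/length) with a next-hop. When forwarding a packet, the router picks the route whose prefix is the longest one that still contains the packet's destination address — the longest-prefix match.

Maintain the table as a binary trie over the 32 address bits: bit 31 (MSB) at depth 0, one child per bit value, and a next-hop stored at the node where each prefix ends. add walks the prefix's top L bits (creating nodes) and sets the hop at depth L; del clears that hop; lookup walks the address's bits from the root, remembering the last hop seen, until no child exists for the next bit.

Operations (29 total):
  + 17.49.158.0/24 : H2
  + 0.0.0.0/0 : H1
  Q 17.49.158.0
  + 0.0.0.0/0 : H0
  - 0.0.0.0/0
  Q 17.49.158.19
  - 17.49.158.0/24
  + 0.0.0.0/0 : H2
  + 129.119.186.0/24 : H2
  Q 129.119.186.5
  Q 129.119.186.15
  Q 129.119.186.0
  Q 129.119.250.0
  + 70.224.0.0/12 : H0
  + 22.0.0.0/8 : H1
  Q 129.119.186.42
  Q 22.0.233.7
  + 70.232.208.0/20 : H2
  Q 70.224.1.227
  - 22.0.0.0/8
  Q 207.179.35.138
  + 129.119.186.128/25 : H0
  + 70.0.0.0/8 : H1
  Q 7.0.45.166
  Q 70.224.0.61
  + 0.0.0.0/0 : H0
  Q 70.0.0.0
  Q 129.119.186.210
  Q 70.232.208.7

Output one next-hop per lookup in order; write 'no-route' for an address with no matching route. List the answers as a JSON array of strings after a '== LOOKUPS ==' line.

Process each operation:
  + 17.49.158.0/24 (H2) depth=24
  + 0.0.0.0/0 (H1) depth=0
  lookup 17.49.158.0: bits 000100010011000110011110 walk d0:H1→d1:-→d2:-→d3:-→d4:-→d5:-→d6:-→d7:-→d8:-→d9:-→d10:-→d11:-→d12:-→d13:-→d14:-→d15:-→d16:-→d17:-→d18:-→d19:-→d20:-→d21:-→d22:-→d23:-→d24:H2 -> H2
  + 0.0.0.0/0 (H0) depth=0
  - 0.0.0.0/0 clear@0
  lookup 17.49.158.19: bits 000100010011000110011110 walk d0:-→d1:-→d2:-→d3:-→d4:-→d5:-→d6:-→d7:-→d8:-→d9:-→d10:-→d11:-→d12:-→d13:-→d14:-→d15:-→d16:-→d17:-→d18:-→d19:-→d20:-→d21:-→d22:-→d23:-→d24:H2 -> H2
  - 17.49.158.0/24 clear@24
  + 0.0.0.0/0 (H2) depth=0
  + 129.119.186.0/24 (H2) depth=24
  lookup 129.119.186.5: bits 100000010111011110111010 walk d0:H2→d1:-→d2:-→d3:-→d4:-→d5:-→d6:-→d7:-→d8:-→d9:-→d10:-→d11:-→d12:-→d13:-→d14:-→d15:-→d16:-→d17:-→d18:-→d19:-→d20:-→d21:-→d22:-→d23:-→d24:H2 -> H2
  lookup 129.119.186.15: bits 100000010111011110111010 walk d0:H2→d1:-→d2:-→d3:-→d4:-→d5:-→d6:-→d7:-→d8:-→d9:-→d10:-→d11:-→d12:-→d13:-→d14:-→d15:-→d16:-→d17:-→d18:-→d19:-→d20:-→d21:-→d22:-→d23:-→d24:H2 -> H2
  lookup 129.119.186.0: bits 100000010111011110111010 walk d0:H2→d1:-→d2:-→d3:-→d4:-→d5:-→d6:-→d7:-→d8:-→d9:-→d10:-→d11:-→d12:-→d13:-→d14:-→d15:-→d16:-→d17:-→d18:-→d19:-→d20:-→d21:-→d22:-→d23:-→d24:H2 -> H2
  lookup 129.119.250.0: bits 10000001011101111 walk d0:H2→d1:-→d2:-→d3:-→d4:-→d5:-→d6:-→d7:-→d8:-→d9:-→d10:-→d11:-→d12:-→d13:-→d14:-→d15:-→d16:-→d17:- -> H2
  + 70.224.0.0/12 (H0) depth=12
  + 22.0.0.0/8 (H1) depth=8
  lookup 129.119.186.42: bits 100000010111011110111010 walk d0:H2→d1:-→d2:-→d3:-→d4:-→d5:-→d6:-→d7:-→d8:-→d9:-→d10:-→d11:-→d12:-→d13:-→d14:-→d15:-→d16:-→d17:-→d18:-→d19:-→d20:-→d21:-→d22:-→d23:-→d24:H2 -> H2
  lookup 22.0.233.7: bits 00010110 walk d0:H2→d1:-→d2:-→d3:-→d4:-→d5:-→d6:-→d7:-→d8:H1 -> H1
  + 70.232.208.0/20 (H2) depth=20
  lookup 70.224.1.227: bits 010001101110 walk d0:H2→d1:-→d2:-→d3:-→d4:-→d5:-→d6:-→d7:-→d8:-→d9:-→d10:-→d11:-→d12:H0 -> H0
  - 22.0.0.0/8 clear@8
  lookup 207.179.35.138: bits 1 walk d0:H2→d1:- -> H2
  + 129.119.186.128/25 (H0) depth=25
  + 70.0.0.0/8 (H1) depth=8
  lookup 7.0.45.166: bits 000 walk d0:H2→d1:-→d2:-→d3:- -> H2
  lookup 70.224.0.61: bits 010001101110 walk d0:H2→d1:-→d2:-→d3:-→d4:-→d5:-→d6:-→d7:-→d8:H1→d9:-→d10:-→d11:-→d12:H0 -> H0
  + 0.0.0.0/0 (H0) depth=0
  lookup 70.0.0.0: bits 01000110 walk d0:H0→d1:-→d2:-→d3:-→d4:-→d5:-→d6:-→d7:-→d8:H1 -> H1
  lookup 129.119.186.210: bits 1000000101110111101110101 walk d0:H0→d1:-→d2:-→d3:-→d4:-→d5:-→d6:-→d7:-→d8:-→d9:-→d10:-→d11:-→d12:-→d13:-→d14:-→d15:-→d16:-→d17:-→d18:-→d19:-→d20:-→d21:-→d22:-→d23:-→d24:H2→d25:H0 -> H0
  lookup 70.232.208.7: bits 01000110111010001101 walk d0:H0→d1:-→d2:-→d3:-→d4:-→d5:-→d6:-→d7:-→d8:H1→d9:-→d10:-→d11:-→d12:H0→d13:-→d14:-→d15:-→d16:-→d17:-→d18:-→d19:-→d20:H2 -> H2

== LOOKUPS ==
["H2","H2","H2","H2","H2","H2","H2","H1","H0","H2","H2","H0","H1","H0","H2"]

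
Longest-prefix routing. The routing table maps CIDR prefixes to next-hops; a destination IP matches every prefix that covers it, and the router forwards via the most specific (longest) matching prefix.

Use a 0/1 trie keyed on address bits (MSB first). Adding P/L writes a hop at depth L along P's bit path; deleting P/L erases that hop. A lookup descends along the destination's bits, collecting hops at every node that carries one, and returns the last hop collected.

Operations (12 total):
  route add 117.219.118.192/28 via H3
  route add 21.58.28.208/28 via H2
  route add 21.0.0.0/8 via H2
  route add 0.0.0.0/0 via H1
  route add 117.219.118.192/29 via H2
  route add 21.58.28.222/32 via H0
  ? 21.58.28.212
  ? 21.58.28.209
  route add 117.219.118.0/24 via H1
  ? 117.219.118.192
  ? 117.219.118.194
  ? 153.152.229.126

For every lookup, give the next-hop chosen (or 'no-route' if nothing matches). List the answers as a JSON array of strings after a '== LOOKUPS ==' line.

Process each operation:
  add 117.219.118.192/28 -> H3 at depth 28
  add 21.58.28.208/28 -> H2 at depth 28
  add 21.0.0.0/8 -> H2 at depth 8
  add 0.0.0.0/0 -> H1 at depth 0
  add 117.219.118.192/29 -> H2 at depth 29
  add 21.58.28.222/32 -> H0 at depth 32
  lookup 21.58.28.212: bits 0001010100111010000111001101 walk d0:H1→d1:-→d2:-→d3:-→d4:-→d5:-→d6:-→d7:-→d8:H2→d9:-→d10:-→d11:-→d12:-→d13:-→d14:-→d15:-→d16:-→d17:-→d18:-→d19:-→d20:-→d21:-→d22:-→d23:-→d24:-→d25:-→d26:-→d27:-→d28:H2 -> H2
  lookup 21.58.28.209: bits 0001010100111010000111001101 walk d0:H1→d1:-→d2:-→d3:-→d4:-→d5:-→d6:-→d7:-→d8:H2→d9:-→d10:-→d11:-→d12:-→d13:-→d14:-→d15:-→d16:-→d17:-→d18:-→d19:-→d20:-→d21:-→d22:-→d23:-→d24:-→d25:-→d26:-→d27:-→d28:H2 -> H2
  add 117.219.118.0/24 -> H1 at depth 24
  lookup 117.219.118.192: bits 01110101110110110111011011000 walk d0:H1→d1:-→d2:-→d3:-→d4:-→d5:-→d6:-→d7:-→d8:-→d9:-→d10:-→d11:-→d12:-→d13:-→d14:-→d15:-→d16:-→d17:-→d18:-→d19:-→d20:-→d21:-→d22:-→d23:-→d24:H1→d25:-→d26:-→d27:-→d28:H3→d29:H2 -> H2
  lookup 117.219.118.194: bits 01110101110110110111011011000 walk d0:H1→d1:-→d2:-→d3:-→d4:-→d5:-→d6:-→d7:-→d8:-→d9:-→d10:-→d11:-→d12:-→d13:-→d14:-→d15:-→d16:-→d17:-→d18:-→d19:-→d20:-→d21:-→d22:-→d23:-→d24:H1→d25:-→d26:-→d27:-→d28:H3→d29:H2 -> H2
  lookup 153.152.229.126: bits ε walk d0:H1 -> H1

== LOOKUPS ==
["H2","H2","H2","H2","H1"]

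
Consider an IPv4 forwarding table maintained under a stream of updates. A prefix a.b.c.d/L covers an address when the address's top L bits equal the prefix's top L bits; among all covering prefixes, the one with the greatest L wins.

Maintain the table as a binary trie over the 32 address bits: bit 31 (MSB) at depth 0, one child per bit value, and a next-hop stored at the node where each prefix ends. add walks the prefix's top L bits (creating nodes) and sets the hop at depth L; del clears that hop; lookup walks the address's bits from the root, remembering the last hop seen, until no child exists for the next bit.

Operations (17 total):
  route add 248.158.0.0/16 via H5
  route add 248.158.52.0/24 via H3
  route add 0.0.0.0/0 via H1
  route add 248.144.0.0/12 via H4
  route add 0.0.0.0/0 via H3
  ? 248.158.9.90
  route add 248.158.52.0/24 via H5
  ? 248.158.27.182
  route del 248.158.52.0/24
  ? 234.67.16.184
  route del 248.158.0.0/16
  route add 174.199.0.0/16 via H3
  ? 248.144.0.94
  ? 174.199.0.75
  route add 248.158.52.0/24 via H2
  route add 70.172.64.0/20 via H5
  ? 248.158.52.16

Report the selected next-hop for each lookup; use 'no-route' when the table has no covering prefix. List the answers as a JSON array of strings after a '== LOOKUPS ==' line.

Process each operation:
  add 248.158.0.0/16 -> H5 at depth 16
  add 248.158.52.0/24 -> H3 at depth 24
  add 0.0.0.0/0 -> H1 at depth 0
  add 248.144.0.0/12 -> H4 at depth 12
  add 0.0.0.0/0 -> H3 at depth 0
  ? 248.158.9.90  path d0:H3→d1:-→d2:-→d3:-→d4:-→d5:-→d6:-→d7:-→d8:-→d9:-→d10:-→d11:-→d12:H4→d13:-→d14:-→d15:-→d16:H5→d17:-→d18:-  best=H5
  add 248.158.52.0/24 -> H5 at depth 24
  ? 248.158.27.182  path d0:H3→d1:-→d2:-→d3:-→d4:-→d5:-→d6:-→d7:-→d8:-→d9:-→d10:-→d11:-→d12:H4→d13:-→d14:-→d15:-→d16:H5→d17:-→d18:-  best=H5
  - 248.158.52.0/24 clear@24
  ? 234.67.16.184  path d0:H3→d1:-→d2:-→d3:-  best=H3
  - 248.158.0.0/16 clear@16
  add 174.199.0.0/16 -> H3 at depth 16
  ? 248.144.0.94  path d0:H3→d1:-→d2:-→d3:-→d4:-→d5:-→d6:-→d7:-→d8:-→d9:-→d10:-→d11:-→d12:H4  best=H4
  ? 174.199.0.75  path d0:H3→d1:-→d2:-→d3:-→d4:-→d5:-→d6:-→d7:-→d8:-→d9:-→d10:-→d11:-→d12:-→d13:-→d14:-→d15:-→d16:H3  best=H3
  add 248.158.52.0/24 -> H2 at depth 24
  add 70.172.64.0/20 -> H5 at depth 20
  ? 248.158.52.16  path d0:H3→d1:-→d2:-→d3:-→d4:-→d5:-→d6:-→d7:-→d8:-→d9:-→d10:-→d11:-→d12:H4→d13:-→d14:-→d15:-→d16:-→d17:-→d18:-→d19:-→d20:-→d21:-→d22:-→d23:-→d24:H2  best=H2

== LOOKUPS ==
["H5","H5","H3","H4","H3","H2"]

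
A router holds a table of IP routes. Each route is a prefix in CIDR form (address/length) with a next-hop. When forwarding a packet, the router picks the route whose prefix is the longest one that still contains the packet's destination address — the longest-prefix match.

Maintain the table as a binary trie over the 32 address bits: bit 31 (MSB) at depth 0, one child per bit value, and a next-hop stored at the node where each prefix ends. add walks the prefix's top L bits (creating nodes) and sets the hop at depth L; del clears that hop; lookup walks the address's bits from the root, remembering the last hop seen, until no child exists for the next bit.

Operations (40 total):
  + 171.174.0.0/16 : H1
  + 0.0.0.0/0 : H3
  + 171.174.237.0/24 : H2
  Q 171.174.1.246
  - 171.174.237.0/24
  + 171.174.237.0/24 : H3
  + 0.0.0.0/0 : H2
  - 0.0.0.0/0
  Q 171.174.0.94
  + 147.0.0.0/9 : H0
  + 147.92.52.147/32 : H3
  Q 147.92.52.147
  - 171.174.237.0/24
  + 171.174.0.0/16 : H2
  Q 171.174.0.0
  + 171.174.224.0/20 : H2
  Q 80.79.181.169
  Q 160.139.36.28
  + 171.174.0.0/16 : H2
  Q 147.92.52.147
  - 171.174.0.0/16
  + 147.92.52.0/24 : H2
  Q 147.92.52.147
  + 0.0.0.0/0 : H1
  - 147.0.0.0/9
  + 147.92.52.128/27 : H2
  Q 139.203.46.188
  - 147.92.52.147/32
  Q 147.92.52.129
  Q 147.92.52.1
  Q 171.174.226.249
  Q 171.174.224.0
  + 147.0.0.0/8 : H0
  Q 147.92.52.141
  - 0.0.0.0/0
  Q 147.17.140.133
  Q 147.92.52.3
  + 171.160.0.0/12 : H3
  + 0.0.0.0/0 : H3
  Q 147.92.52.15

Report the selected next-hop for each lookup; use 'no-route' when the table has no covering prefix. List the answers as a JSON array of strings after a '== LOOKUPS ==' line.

Process each operation:
  add 171.174.0.0/16 -> H1 at depth 16
  add 0.0.0.0/0 -> H3 at depth 0
  add 171.174.237.0/24 -> H2 at depth 24
  ? 171.174.1.246  path d0:H3→d1:-→d2:-→d3:-→d4:-→d5:-→d6:-→d7:-→d8:-→d9:-→d10:-→d11:-→d12:-→d13:-→d14:-→d15:-→d16:H1  best=H1
  - 171.174.237.0/24 clear@24
  add 171.174.237.0/24 -> H3 at depth 24
  add 0.0.0.0/0 -> H2 at depth 0
  - 0.0.0.0/0 clear@0
  ? 171.174.0.94  path d0:-→d1:-→d2:-→d3:-→d4:-→d5:-→d6:-→d7:-→d8:-→d9:-→d10:-→d11:-→d12:-→d13:-→d14:-→d15:-→d16:H1  best=H1
  add 147.0.0.0/9 -> H0 at depth 9
  add 147.92.52.147/32 -> H3 at depth 32
  ? 147.92.52.147  path d0:-→d1:-→d2:-→d3:-→d4:-→d5:-→d6:-→d7:-→d8:-→d9:H0→d10:-→d11:-→d12:-→d13:-→d14:-→d15:-→d16:-→d17:-→d18:-→d19:-→d20:-→d21:-→d22:-→d23:-→d24:-→d25:-→d26:-→d27:-→d28:-→d29:-→d30:-→d31:-→d32:H3  best=H3
  - 171.174.237.0/24 clear@24
  add 171.174.0.0/16 -> H2 at depth 16
  ? 171.174.0.0  path d0:-→d1:-→d2:-→d3:-→d4:-→d5:-→d6:-→d7:-→d8:-→d9:-→d10:-→d11:-→d12:-→d13:-→d14:-→d15:-→d16:H2  best=H2
  add 171.174.224.0/20 -> H2 at depth 20
  ? 80.79.181.169  path d0:-  best=no-route
  ? 160.139.36.28  path d0:-→d1:-→d2:-→d3:-→d4:-  best=no-route
  add 171.174.0.0/16 -> H2 at depth 16
  ? 147.92.52.147  path d0:-→d1:-→d2:-→d3:-→d4:-→d5:-→d6:-→d7:-→d8:-→d9:H0→d10:-→d11:-→d12:-→d13:-→d14:-→d15:-→d16:-→d17:-→d18:-→d19:-→d20:-→d21:-→d22:-→d23:-→d24:-→d25:-→d26:-→d27:-→d28:-→d29:-→d30:-→d31:-→d32:H3  best=H3
  - 171.174.0.0/16 clear@16
  add 147.92.52.0/24 -> H2 at depth 24
  ? 147.92.52.147  path d0:-→d1:-→d2:-→d3:-→d4:-→d5:-→d6:-→d7:-→d8:-→d9:H0→d10:-→d11:-→d12:-→d13:-→d14:-→d15:-→d16:-→d17:-→d18:-→d19:-→d20:-→d21:-→d22:-→d23:-→d24:H2→d25:-→d26:-→d27:-→d28:-→d29:-→d30:-→d31:-→d32:H3  best=H3
  add 0.0.0.0/0 -> H1 at depth 0
  - 147.0.0.0/9 clear@9
  add 147.92.52.128/27 -> H2 at depth 27
  ? 139.203.46.188  path d0:H1→d1:-→d2:-→d3:-  best=H1
  - 147.92.52.147/32 clear@32
  ? 147.92.52.129  path d0:H1→d1:-→d2:-→d3:-→d4:-→d5:-→d6:-→d7:-→d8:-→d9:-→d10:-→d11:-→d12:-→d13:-→d14:-→d15:-→d16:-→d17:-→d18:-→d19:-→d20:-→d21:-→d22:-→d23:-→d24:H2→d25:-→d26:-→d27:H2  best=H2
  ? 147.92.52.1  path d0:H1→d1:-→d2:-→d3:-→d4:-→d5:-→d6:-→d7:-→d8:-→d9:-→d10:-→d11:-→d12:-→d13:-→d14:-→d15:-→d16:-→d17:-→d18:-→d19:-→d20:-→d21:-→d22:-→d23:-→d24:H2  best=H2
  ? 171.174.226.249  path d0:H1→d1:-→d2:-→d3:-→d4:-→d5:-→d6:-→d7:-→d8:-→d9:-→d10:-→d11:-→d12:-→d13:-→d14:-→d15:-→d16:-→d17:-→d18:-→d19:-→d20:H2  best=H2
  ? 171.174.224.0  path d0:H1→d1:-→d2:-→d3:-→d4:-→d5:-→d6:-→d7:-→d8:-→d9:-→d10:-→d11:-→d12:-→d13:-→d14:-→d15:-→d16:-→d17:-→d18:-→d19:-→d20:H2  best=H2
  add 147.0.0.0/8 -> H0 at depth 8
  ? 147.92.52.141  path d0:H1→d1:-→d2:-→d3:-→d4:-→d5:-→d6:-→d7:-→d8:H0→d9:-→d10:-→d11:-→d12:-→d13:-→d14:-→d15:-→d16:-→d17:-→d18:-→d19:-→d20:-→d21:-→d22:-→d23:-→d24:H2→d25:-→d26:-→d27:H2  best=H2
  - 0.0.0.0/0 clear@0
  ? 147.17.140.133  path d0:-→d1:-→d2:-→d3:-→d4:-→d5:-→d6:-→d7:-→d8:H0→d9:-  best=H0
  ? 147.92.52.3  path d0:-→d1:-→d2:-→d3:-→d4:-→d5:-→d6:-→d7:-→d8:H0→d9:-→d10:-→d11:-→d12:-→d13:-→d14:-→d15:-→d16:-→d17:-→d18:-→d19:-→d20:-→d21:-→d22:-→d23:-→d24:H2  best=H2
  add 171.160.0.0/12 -> H3 at depth 12
  add 0.0.0.0/0 -> H3 at depth 0
  ? 147.92.52.15  path d0:H3→d1:-→d2:-→d3:-→d4:-→d5:-→d6:-→d7:-→d8:H0→d9:-→d10:-→d11:-→d12:-→d13:-→d14:-→d15:-→d16:-→d17:-→d18:-→d19:-→d20:-→d21:-→d22:-→d23:-→d24:H2  best=H2

== LOOKUPS ==
["H1","H1","H3","H2","no-route","no-route","H3","H3","H1","H2","H2","H2","H2","H2","H0","H2","H2"]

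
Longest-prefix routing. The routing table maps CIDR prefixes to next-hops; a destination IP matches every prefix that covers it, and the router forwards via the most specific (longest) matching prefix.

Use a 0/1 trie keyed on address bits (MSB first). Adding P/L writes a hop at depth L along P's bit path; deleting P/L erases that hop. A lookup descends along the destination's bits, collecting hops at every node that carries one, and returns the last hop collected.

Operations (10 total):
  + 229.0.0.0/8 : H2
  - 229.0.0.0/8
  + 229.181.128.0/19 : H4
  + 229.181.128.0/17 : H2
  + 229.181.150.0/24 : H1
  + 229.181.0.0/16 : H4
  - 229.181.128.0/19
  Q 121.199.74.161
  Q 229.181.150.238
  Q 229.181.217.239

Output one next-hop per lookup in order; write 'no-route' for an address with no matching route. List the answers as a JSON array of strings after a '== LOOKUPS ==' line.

Trace:
  add 229.0.0.0/8 -> H2 at depth 8
  - 229.0.0.0/8 clear@8
  add 229.181.128.0/19 -> H4 at depth 19
  add 229.181.128.0/17 -> H2 at depth 17
  add 229.181.150.0/24 -> H1 at depth 24
  add 229.181.0.0/16 -> H4 at depth 16
  - 229.181.128.0/19 clear@19
  Q 121.199.74.161: descend ε ; hops seen [∅] ; pick no-route
  Q 229.181.150.238: descend 111001011011010110010110 ; hops seen [H4,H2,H1] ; pick H1
  Q 229.181.217.239: descend 11100101101101011 ; hops seen [H4,H2] ; pick H2

== LOOKUPS ==
["no-route","H1","H2"]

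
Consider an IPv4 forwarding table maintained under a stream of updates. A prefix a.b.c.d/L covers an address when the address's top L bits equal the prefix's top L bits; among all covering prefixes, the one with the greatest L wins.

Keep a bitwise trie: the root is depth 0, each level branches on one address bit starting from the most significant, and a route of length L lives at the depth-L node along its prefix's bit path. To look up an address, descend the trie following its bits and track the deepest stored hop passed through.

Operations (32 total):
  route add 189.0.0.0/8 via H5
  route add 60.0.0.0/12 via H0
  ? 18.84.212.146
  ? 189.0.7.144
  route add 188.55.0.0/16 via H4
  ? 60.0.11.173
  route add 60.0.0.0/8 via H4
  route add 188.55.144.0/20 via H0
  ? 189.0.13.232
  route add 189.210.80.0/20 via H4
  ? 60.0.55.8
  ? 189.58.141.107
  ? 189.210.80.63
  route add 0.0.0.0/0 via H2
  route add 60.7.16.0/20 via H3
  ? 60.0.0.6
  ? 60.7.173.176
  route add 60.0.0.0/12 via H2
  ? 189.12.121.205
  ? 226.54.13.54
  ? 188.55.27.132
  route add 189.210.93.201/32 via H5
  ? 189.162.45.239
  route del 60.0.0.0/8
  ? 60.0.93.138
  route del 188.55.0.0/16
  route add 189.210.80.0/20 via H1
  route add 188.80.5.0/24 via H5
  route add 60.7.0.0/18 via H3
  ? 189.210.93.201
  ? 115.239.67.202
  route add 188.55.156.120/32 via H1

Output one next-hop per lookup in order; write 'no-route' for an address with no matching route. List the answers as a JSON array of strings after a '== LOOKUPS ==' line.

Process each operation:
  add 189.0.0.0/8 -> H5 at depth 8
  add 60.0.0.0/12 -> H0 at depth 12
  lookup 18.84.212.146: bits 00 walk d0:-→d1:-→d2:- -> no-route
  lookup 189.0.7.144: bits 10111101 walk d0:-→d1:-→d2:-→d3:-→d4:-→d5:-→d6:-→d7:-→d8:H5 -> H5
  add 188.55.0.0/16 -> H4 at depth 16
  lookup 60.0.11.173: bits 001111000000 walk d0:-→d1:-→d2:-→d3:-→d4:-→d5:-→d6:-→d7:-→d8:-→d9:-→d10:-→d11:-→d12:H0 -> H0
  add 60.0.0.0/8 -> H4 at depth 8
  add 188.55.144.0/20 -> H0 at depth 20
  lookup 189.0.13.232: bits 10111101 walk d0:-→d1:-→d2:-→d3:-→d4:-→d5:-→d6:-→d7:-→d8:H5 -> H5
  add 189.210.80.0/20 -> H4 at depth 20
  lookup 60.0.55.8: bits 001111000000 walk d0:-→d1:-→d2:-→d3:-→d4:-→d5:-→d6:-→d7:-→d8:H4→d9:-→d10:-→d11:-→d12:H0 -> H0
  lookup 189.58.141.107: bits 10111101 walk d0:-→d1:-→d2:-→d3:-→d4:-→d5:-→d6:-→d7:-→d8:H5 -> H5
  lookup 189.210.80.63: bits 10111101110100100101 walk d0:-→d1:-→d2:-→d3:-→d4:-→d5:-→d6:-→d7:-→d8:H5→d9:-→d10:-→d11:-→d12:-→d13:-→d14:-→d15:-→d16:-→d17:-→d18:-→d19:-→d20:H4 -> H4
  add 0.0.0.0/0 -> H2 at depth 0
  add 60.7.16.0/20 -> H3 at depth 20
  lookup 60.0.0.6: bits 0011110000000 walk d0:H2→d1:-→d2:-→d3:-→d4:-→d5:-→d6:-→d7:-→d8:H4→d9:-→d10:-→d11:-→d12:H0→d13:- -> H0
  lookup 60.7.173.176: bits 0011110000000111 walk d0:H2→d1:-→d2:-→d3:-→d4:-→d5:-→d6:-→d7:-→d8:H4→d9:-→d10:-→d11:-→d12:H0→d13:-→d14:-→d15:-→d16:- -> H0
  add 60.0.0.0/12 -> H2 at depth 12
  lookup 189.12.121.205: bits 10111101 walk d0:H2→d1:-→d2:-→d3:-→d4:-→d5:-→d6:-→d7:-→d8:H5 -> H5
  lookup 226.54.13.54: bits 1 walk d0:H2→d1:- -> H2
  lookup 188.55.27.132: bits 1011110000110111 walk d0:H2→d1:-→d2:-→d3:-→d4:-→d5:-→d6:-→d7:-→d8:-→d9:-→d10:-→d11:-→d12:-→d13:-→d14:-→d15:-→d16:H4 -> H4
  add 189.210.93.201/32 -> H5 at depth 32
  lookup 189.162.45.239: bits 101111011 walk d0:H2→d1:-→d2:-→d3:-→d4:-→d5:-→d6:-→d7:-→d8:H5→d9:- -> H5
  - 60.0.0.0/8 clear@8
  lookup 60.0.93.138: bits 0011110000000 walk d0:H2→d1:-→d2:-→d3:-→d4:-→d5:-→d6:-→d7:-→d8:-→d9:-→d10:-→d11:-→d12:H2→d13:- -> H2
  - 188.55.0.0/16 clear@16
  add 189.210.80.0/20 -> H1 at depth 20
  add 188.80.5.0/24 -> H5 at depth 24
  add 60.7.0.0/18 -> H3 at depth 18
  lookup 189.210.93.201: bits 10111101110100100101110111001001 walk d0:H2→d1:-→d2:-→d3:-→d4:-→d5:-→d6:-→d7:-→d8:H5→d9:-→d10:-→d11:-→d12:-→d13:-→d14:-→d15:-→d16:-→d17:-→d18:-→d19:-→d20:H1→d21:-→d22:-→d23:-→d24:-→d25:-→d26:-→d27:-→d28:-→d29:-→d30:-→d31:-→d32:H5 -> H5
  lookup 115.239.67.202: bits 0 walk d0:H2→d1:- -> H2
  add 188.55.156.120/32 -> H1 at depth 32

== LOOKUPS ==
["no-route","H5","H0","H5","H0","H5","H4","H0","H0","H5","H2","H4","H5","H2","H5","H2"]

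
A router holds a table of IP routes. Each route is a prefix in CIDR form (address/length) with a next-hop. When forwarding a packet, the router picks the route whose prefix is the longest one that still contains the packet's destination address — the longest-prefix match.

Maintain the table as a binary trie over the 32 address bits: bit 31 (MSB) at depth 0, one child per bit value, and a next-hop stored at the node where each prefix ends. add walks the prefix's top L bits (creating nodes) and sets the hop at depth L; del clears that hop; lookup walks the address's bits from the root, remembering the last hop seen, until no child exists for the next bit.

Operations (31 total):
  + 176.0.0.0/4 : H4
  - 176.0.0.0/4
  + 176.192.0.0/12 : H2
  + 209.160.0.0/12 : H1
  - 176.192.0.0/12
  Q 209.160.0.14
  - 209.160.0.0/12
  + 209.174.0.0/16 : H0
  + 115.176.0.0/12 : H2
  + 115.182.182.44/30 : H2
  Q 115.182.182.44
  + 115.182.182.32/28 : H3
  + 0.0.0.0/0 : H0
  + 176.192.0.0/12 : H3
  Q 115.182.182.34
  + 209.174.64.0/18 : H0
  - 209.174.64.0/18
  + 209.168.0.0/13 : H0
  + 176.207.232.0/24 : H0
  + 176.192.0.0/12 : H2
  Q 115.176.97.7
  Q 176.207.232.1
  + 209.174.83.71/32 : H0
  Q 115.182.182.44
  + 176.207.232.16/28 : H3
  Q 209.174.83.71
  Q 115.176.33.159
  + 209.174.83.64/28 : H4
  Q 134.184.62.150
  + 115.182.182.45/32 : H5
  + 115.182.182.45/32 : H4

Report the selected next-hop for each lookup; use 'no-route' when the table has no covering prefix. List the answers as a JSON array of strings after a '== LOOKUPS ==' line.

Apply in order:
  + 176.0.0.0/4 (H4) depth=4
  - 176.0.0.0/4 clear@4
  + 176.192.0.0/12 (H2) depth=12
  + 209.160.0.0/12 (H1) depth=12
  - 176.192.0.0/12 clear@12
  Q 209.160.0.14: descend 110100011010 ; hops seen [H1] ; pick H1
  - 209.160.0.0/12 clear@12
  + 209.174.0.0/16 (H0) depth=16
  + 115.176.0.0/12 (H2) depth=12
  + 115.182.182.44/30 (H2) depth=30
  Q 115.182.182.44: descend 011100111011011010110110001011 ; hops seen [H2,H2] ; pick H2
  + 115.182.182.32/28 (H3) depth=28
  + 0.0.0.0/0 (H0) depth=0
  + 176.192.0.0/12 (H3) depth=12
  Q 115.182.182.34: descend 0111001110110110101101100010 ; hops seen [H0,H2,H3] ; pick H3
  + 209.174.64.0/18 (H0) depth=18
  - 209.174.64.0/18 clear@18
  + 209.168.0.0/13 (H0) depth=13
  + 176.207.232.0/24 (H0) depth=24
  + 176.192.0.0/12 (H2) depth=12
  Q 115.176.97.7: descend 0111001110110 ; hops seen [H0,H2] ; pick H2
  Q 176.207.232.1: descend 101100001100111111101000 ; hops seen [H0,H2,H0] ; pick H0
  + 209.174.83.71/32 (H0) depth=32
  Q 115.182.182.44: descend 011100111011011010110110001011 ; hops seen [H0,H2,H3,H2] ; pick H2
  + 176.207.232.16/28 (H3) depth=28
  Q 209.174.83.71: descend 11010001101011100101001101000111 ; hops seen [H0,H0,H0,H0] ; pick H0
  Q 115.176.33.159: descend 0111001110110 ; hops seen [H0,H2] ; pick H2
  + 209.174.83.64/28 (H4) depth=28
  Q 134.184.62.150: descend 10 ; hops seen [H0] ; pick H0
  + 115.182.182.45/32 (H5) depth=32
  + 115.182.182.45/32 (H4) depth=32

== LOOKUPS ==
["H1","H2","H3","H2","H0","H2","H0","H2","H0"]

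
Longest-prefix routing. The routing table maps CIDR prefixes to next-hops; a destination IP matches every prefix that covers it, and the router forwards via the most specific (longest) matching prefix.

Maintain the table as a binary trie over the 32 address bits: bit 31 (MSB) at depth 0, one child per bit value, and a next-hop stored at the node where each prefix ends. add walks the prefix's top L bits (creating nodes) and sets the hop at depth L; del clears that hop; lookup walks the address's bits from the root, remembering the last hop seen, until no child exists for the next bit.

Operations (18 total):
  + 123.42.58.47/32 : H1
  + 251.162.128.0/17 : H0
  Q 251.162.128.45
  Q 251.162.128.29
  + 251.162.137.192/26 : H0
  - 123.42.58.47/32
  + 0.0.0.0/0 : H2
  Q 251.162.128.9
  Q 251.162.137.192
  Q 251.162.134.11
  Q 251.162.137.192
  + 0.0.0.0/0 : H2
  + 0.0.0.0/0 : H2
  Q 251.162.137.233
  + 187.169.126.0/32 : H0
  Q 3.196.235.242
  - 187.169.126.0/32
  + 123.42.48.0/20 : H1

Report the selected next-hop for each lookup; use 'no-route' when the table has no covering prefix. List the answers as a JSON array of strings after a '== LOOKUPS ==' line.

Process each operation:
  add 123.42.58.47/32 -> H1 at depth 32
  add 251.162.128.0/17 -> H0 at depth 17
  lookup 251.162.128.45: bits 11111011101000101 walk d0:-→d1:-→d2:-→d3:-→d4:-→d5:-→d6:-→d7:-→d8:-→d9:-→d10:-→d11:-→d12:-→d13:-→d14:-→d15:-→d16:-→d17:H0 -> H0
  lookup 251.162.128.29: bits 11111011101000101 walk d0:-→d1:-→d2:-→d3:-→d4:-→d5:-→d6:-→d7:-→d8:-→d9:-→d10:-→d11:-→d12:-→d13:-→d14:-→d15:-→d16:-→d17:H0 -> H0
  add 251.162.137.192/26 -> H0 at depth 26
  del 123.42.58.47/32 (clear depth 32)
  add 0.0.0.0/0 -> H2 at depth 0
  lookup 251.162.128.9: bits 11111011101000101000 walk d0:H2→d1:-→d2:-→d3:-→d4:-→d5:-→d6:-→d7:-→d8:-→d9:-→d10:-→d11:-→d12:-→d13:-→d14:-→d15:-→d16:-→d17:H0→d18:-→d19:-→d20:- -> H0
  lookup 251.162.137.192: bits 11111011101000101000100111 walk d0:H2→d1:-→d2:-→d3:-→d4:-→d5:-→d6:-→d7:-→d8:-→d9:-→d10:-→d11:-→d12:-→d13:-→d14:-→d15:-→d16:-→d17:H0→d18:-→d19:-→d20:-→d21:-→d22:-→d23:-→d24:-→d25:-→d26:H0 -> H0
  lookup 251.162.134.11: bits 11111011101000101000 walk d0:H2→d1:-→d2:-→d3:-→d4:-→d5:-→d6:-→d7:-→d8:-→d9:-→d10:-→d11:-→d12:-→d13:-→d14:-→d15:-→d16:-→d17:H0→d18:-→d19:-→d20:- -> H0
  lookup 251.162.137.192: bits 11111011101000101000100111 walk d0:H2→d1:-→d2:-→d3:-→d4:-→d5:-→d6:-→d7:-→d8:-→d9:-→d10:-→d11:-→d12:-→d13:-→d14:-→d15:-→d16:-→d17:H0→d18:-→d19:-→d20:-→d21:-→d22:-→d23:-→d24:-→d25:-→d26:H0 -> H0
  add 0.0.0.0/0 -> H2 at depth 0
  add 0.0.0.0/0 -> H2 at depth 0
  lookup 251.162.137.233: bits 11111011101000101000100111 walk d0:H2→d1:-→d2:-→d3:-→d4:-→d5:-→d6:-→d7:-→d8:-→d9:-→d10:-→d11:-→d12:-→d13:-→d14:-→d15:-→d16:-→d17:H0→d18:-→d19:-→d20:-→d21:-→d22:-→d23:-→d24:-→d25:-→d26:H0 -> H0
  add 187.169.126.0/32 -> H0 at depth 32
  lookup 3.196.235.242: bits 0 walk d0:H2→d1:- -> H2
  del 187.169.126.0/32 (clear depth 32)
  add 123.42.48.0/20 -> H1 at depth 20

== LOOKUPS ==
["H0","H0","H0","H0","H0","H0","H0","H2"]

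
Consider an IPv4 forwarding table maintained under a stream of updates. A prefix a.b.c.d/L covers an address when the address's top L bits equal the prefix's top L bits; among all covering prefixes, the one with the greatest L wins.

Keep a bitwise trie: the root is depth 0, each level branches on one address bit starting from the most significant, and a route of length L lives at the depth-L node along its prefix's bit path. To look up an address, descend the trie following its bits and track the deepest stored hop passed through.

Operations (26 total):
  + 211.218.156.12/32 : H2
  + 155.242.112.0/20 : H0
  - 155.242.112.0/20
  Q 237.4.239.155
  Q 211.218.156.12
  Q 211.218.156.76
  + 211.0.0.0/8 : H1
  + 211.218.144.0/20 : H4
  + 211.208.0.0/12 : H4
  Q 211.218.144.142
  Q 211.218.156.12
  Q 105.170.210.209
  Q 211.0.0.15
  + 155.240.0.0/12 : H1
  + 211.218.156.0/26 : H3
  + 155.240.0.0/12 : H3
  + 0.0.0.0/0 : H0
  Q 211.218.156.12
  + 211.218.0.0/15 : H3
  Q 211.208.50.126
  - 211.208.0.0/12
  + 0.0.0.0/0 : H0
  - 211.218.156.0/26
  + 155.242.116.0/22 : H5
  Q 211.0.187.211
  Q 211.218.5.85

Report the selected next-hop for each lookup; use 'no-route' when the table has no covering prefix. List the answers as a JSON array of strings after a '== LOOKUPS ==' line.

Apply in order:
  + 211.218.156.12/32 (H2) depth=32
  + 155.242.112.0/20 (H0) depth=20
  - 155.242.112.0/20 clear@20
  lookup 237.4.239.155: bits 11 walk d0:-→d1:-→d2:- -> no-route
  lookup 211.218.156.12: bits 11010011110110101001110000001100 walk d0:-→d1:-→d2:-→d3:-→d4:-→d5:-→d6:-→d7:-→d8:-→d9:-→d10:-→d11:-→d12:-→d13:-→d14:-→d15:-→d16:-→d17:-→d18:-→d19:-→d20:-→d21:-→d22:-→d23:-→d24:-→d25:-→d26:-→d27:-→d28:-→d29:-→d30:-→d31:-→d32:H2 -> H2
  lookup 211.218.156.76: bits 1101001111011010100111000 walk d0:-→d1:-→d2:-→d3:-→d4:-→d5:-→d6:-→d7:-→d8:-→d9:-→d10:-→d11:-→d12:-→d13:-→d14:-→d15:-→d16:-→d17:-→d18:-→d19:-→d20:-→d21:-→d22:-→d23:-→d24:-→d25:- -> no-route
  + 211.0.0.0/8 (H1) depth=8
  + 211.218.144.0/20 (H4) depth=20
  + 211.208.0.0/12 (H4) depth=12
  lookup 211.218.144.142: bits 11010011110110101001 walk d0:-→d1:-→d2:-→d3:-→d4:-→d5:-→d6:-→d7:-→d8:H1→d9:-→d10:-→d11:-→d12:H4→d13:-→d14:-→d15:-→d16:-→d17:-→d18:-→d19:-→d20:H4 -> H4
  lookup 211.218.156.12: bits 11010011110110101001110000001100 walk d0:-→d1:-→d2:-→d3:-→d4:-→d5:-→d6:-→d7:-→d8:H1→d9:-→d10:-→d11:-→d12:H4→d13:-→d14:-→d15:-→d16:-→d17:-→d18:-→d19:-→d20:H4→d21:-→d22:-→d23:-→d24:-→d25:-→d26:-→d27:-→d28:-→d29:-→d30:-→d31:-→d32:H2 -> H2
  lookup 105.170.210.209: bits ε walk d0:- -> no-route
  lookup 211.0.0.15: bits 11010011 walk d0:-→d1:-→d2:-→d3:-→d4:-→d5:-→d6:-→d7:-→d8:H1 -> H1
  + 155.240.0.0/12 (H1) depth=12
  + 211.218.156.0/26 (H3) depth=26
  + 155.240.0.0/12 (H3) depth=12
  + 0.0.0.0/0 (H0) depth=0
  lookup 211.218.156.12: bits 11010011110110101001110000001100 walk d0:H0→d1:-→d2:-→d3:-→d4:-→d5:-→d6:-→d7:-→d8:H1→d9:-→d10:-→d11:-→d12:H4→d13:-→d14:-→d15:-→d16:-→d17:-→d18:-→d19:-→d20:H4→d21:-→d22:-→d23:-→d24:-→d25:-→d26:H3→d27:-→d28:-→d29:-→d30:-→d31:-→d32:H2 -> H2
  + 211.218.0.0/15 (H3) depth=15
  lookup 211.208.50.126: bits 110100111101 walk d0:H0→d1:-→d2:-→d3:-→d4:-→d5:-→d6:-→d7:-→d8:H1→d9:-→d10:-→d11:-→d12:H4 -> H4
  - 211.208.0.0/12 clear@12
  + 0.0.0.0/0 (H0) depth=0
  - 211.218.156.0/26 clear@26
  + 155.242.116.0/22 (H5) depth=22
  lookup 211.0.187.211: bits 11010011 walk d0:H0→d1:-→d2:-→d3:-→d4:-→d5:-→d6:-→d7:-→d8:H1 -> H1
  lookup 211.218.5.85: bits 1101001111011010 walk d0:H0→d1:-→d2:-→d3:-→d4:-→d5:-→d6:-→d7:-→d8:H1→d9:-→d10:-→d11:-→d12:-→d13:-→d14:-→d15:H3→d16:- -> H3

== LOOKUPS ==
["no-route","H2","no-route","H4","H2","no-route","H1","H2","H4","H1","H3"]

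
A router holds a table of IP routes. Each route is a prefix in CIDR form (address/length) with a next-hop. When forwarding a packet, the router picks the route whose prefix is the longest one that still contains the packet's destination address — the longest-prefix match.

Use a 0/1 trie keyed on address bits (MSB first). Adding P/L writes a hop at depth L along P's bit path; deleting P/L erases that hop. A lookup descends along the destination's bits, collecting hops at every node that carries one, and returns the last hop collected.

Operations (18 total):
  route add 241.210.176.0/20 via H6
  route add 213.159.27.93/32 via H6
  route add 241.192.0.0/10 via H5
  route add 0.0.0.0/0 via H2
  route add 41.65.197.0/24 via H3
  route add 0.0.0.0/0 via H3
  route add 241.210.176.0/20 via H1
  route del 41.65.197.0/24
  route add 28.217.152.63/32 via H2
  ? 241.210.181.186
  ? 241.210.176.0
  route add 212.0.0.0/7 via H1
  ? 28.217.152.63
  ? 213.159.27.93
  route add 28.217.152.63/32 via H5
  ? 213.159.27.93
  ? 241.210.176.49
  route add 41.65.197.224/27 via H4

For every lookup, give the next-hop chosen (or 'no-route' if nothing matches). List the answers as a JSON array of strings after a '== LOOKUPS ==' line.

Process each operation:
  + 241.210.176.0/20 (H6) depth=20
  + 213.159.27.93/32 (H6) depth=32
  + 241.192.0.0/10 (H5) depth=10
  + 0.0.0.0/0 (H2) depth=0
  + 41.65.197.0/24 (H3) depth=24
  + 0.0.0.0/0 (H3) depth=0
  + 241.210.176.0/20 (H1) depth=20
  del 41.65.197.0/24 (clear depth 24)
  + 28.217.152.63/32 (H2) depth=32
  ? 241.210.181.186  path d0:H3→d1:-→d2:-→d3:-→d4:-→d5:-→d6:-→d7:-→d8:-→d9:-→d10:H5→d11:-→d12:-→d13:-→d14:-→d15:-→d16:-→d17:-→d18:-→d19:-→d20:H1  best=H1
  ? 241.210.176.0  path d0:H3→d1:-→d2:-→d3:-→d4:-→d5:-→d6:-→d7:-→d8:-→d9:-→d10:H5→d11:-→d12:-→d13:-→d14:-→d15:-→d16:-→d17:-→d18:-→d19:-→d20:H1  best=H1
  + 212.0.0.0/7 (H1) depth=7
  ? 28.217.152.63  path d0:H3→d1:-→d2:-→d3:-→d4:-→d5:-→d6:-→d7:-→d8:-→d9:-→d10:-→d11:-→d12:-→d13:-→d14:-→d15:-→d16:-→d17:-→d18:-→d19:-→d20:-→d21:-→d22:-→d23:-→d24:-→d25:-→d26:-→d27:-→d28:-→d29:-→d30:-→d31:-→d32:H2  best=H2
  ? 213.159.27.93  path d0:H3→d1:-→d2:-→d3:-→d4:-→d5:-→d6:-→d7:H1→d8:-→d9:-→d10:-→d11:-→d12:-→d13:-→d14:-→d15:-→d16:-→d17:-→d18:-→d19:-→d20:-→d21:-→d22:-→d23:-→d24:-→d25:-→d26:-→d27:-→d28:-→d29:-→d30:-→d31:-→d32:H6  best=H6
  + 28.217.152.63/32 (H5) depth=32
  ? 213.159.27.93  path d0:H3→d1:-→d2:-→d3:-→d4:-→d5:-→d6:-→d7:H1→d8:-→d9:-→d10:-→d11:-→d12:-→d13:-→d14:-→d15:-→d16:-→d17:-→d18:-→d19:-→d20:-→d21:-→d22:-→d23:-→d24:-→d25:-→d26:-→d27:-→d28:-→d29:-→d30:-→d31:-→d32:H6  best=H6
  ? 241.210.176.49  path d0:H3→d1:-→d2:-→d3:-→d4:-→d5:-→d6:-→d7:-→d8:-→d9:-→d10:H5→d11:-→d12:-→d13:-→d14:-→d15:-→d16:-→d17:-→d18:-→d19:-→d20:H1  best=H1
  + 41.65.197.224/27 (H4) depth=27

== LOOKUPS ==
["H1","H1","H2","H6","H6","H1"]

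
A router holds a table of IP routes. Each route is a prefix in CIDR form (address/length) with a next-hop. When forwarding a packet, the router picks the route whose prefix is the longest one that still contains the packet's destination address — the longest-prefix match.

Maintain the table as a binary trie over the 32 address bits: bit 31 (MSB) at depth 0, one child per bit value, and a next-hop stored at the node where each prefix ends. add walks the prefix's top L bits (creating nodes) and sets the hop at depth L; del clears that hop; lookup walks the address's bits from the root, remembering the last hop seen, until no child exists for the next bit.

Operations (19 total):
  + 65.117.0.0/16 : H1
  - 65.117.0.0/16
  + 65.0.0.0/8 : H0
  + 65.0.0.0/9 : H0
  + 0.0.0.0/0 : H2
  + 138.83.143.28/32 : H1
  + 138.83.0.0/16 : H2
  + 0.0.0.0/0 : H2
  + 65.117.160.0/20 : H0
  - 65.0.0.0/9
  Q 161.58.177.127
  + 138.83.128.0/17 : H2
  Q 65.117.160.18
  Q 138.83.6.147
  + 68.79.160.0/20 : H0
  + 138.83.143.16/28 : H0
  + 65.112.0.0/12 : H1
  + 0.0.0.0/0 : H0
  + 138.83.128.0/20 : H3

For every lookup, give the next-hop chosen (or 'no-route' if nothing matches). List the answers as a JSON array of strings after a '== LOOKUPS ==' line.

Process each operation:
  add 65.117.0.0/16 -> H1 at depth 16
  del 65.117.0.0/16 (clear depth 16)
  add 65.0.0.0/8 -> H0 at depth 8
  add 65.0.0.0/9 -> H0 at depth 9
  add 0.0.0.0/0 -> H2 at depth 0
  add 138.83.143.28/32 -> H1 at depth 32
  add 138.83.0.0/16 -> H2 at depth 16
  add 0.0.0.0/0 -> H2 at depth 0
  add 65.117.160.0/20 -> H0 at depth 20
  del 65.0.0.0/9 (clear depth 9)
  Q 161.58.177.127: descend 10 ; hops seen [H2] ; pick H2
  add 138.83.128.0/17 -> H2 at depth 17
  Q 65.117.160.18: descend 01000001011101011010 ; hops seen [H2,H0,H0] ; pick H0
  Q 138.83.6.147: descend 1000101001010011 ; hops seen [H2,H2] ; pick H2
  add 68.79.160.0/20 -> H0 at depth 20
  add 138.83.143.16/28 -> H0 at depth 28
  add 65.112.0.0/12 -> H1 at depth 12
  add 0.0.0.0/0 -> H0 at depth 0
  add 138.83.128.0/20 -> H3 at depth 20

== LOOKUPS ==
["H2","H0","H2"]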